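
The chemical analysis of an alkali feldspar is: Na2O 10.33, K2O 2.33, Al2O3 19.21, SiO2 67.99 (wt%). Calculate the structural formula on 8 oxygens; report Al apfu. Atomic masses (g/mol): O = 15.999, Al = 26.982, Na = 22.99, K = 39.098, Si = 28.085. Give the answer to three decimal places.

10.33 wt% Na2O ÷ 61.979 g/mol = 0.16667 mol, giving 0.33334 Na and 0.16667 O.
2.33 wt% K2O ÷ 94.195 g/mol = 0.02474 mol, giving 0.04948 K and 0.02474 O.
19.21 wt% Al2O3 ÷ 101.961 g/mol = 0.18841 mol, giving 0.37682 Al and 0.56523 O.
67.99 wt% SiO2 ÷ 60.083 g/mol = 1.13160 mol, giving 1.13160 Si and 2.26320 O.
Oxygen sums to 3.01984; scaling by 8/3.01984 = 2.64915 puts the formula on 8 O.
Al: 0.37682 × 2.64915 = 0.998 atoms per formula unit.

0.998 Al apfu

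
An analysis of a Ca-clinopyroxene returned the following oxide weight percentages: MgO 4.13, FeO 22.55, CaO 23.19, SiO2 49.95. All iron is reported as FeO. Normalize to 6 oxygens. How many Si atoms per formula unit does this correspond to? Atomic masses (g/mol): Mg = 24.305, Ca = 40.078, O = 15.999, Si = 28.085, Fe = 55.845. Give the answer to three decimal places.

2.001 Si apfu

4.13 wt% MgO ÷ 40.304 g/mol = 0.10247 mol, giving 0.10247 Mg and 0.10247 O.
22.55 wt% FeO ÷ 71.844 g/mol = 0.31387 mol, giving 0.31387 Fe and 0.31387 O.
23.19 wt% CaO ÷ 56.077 g/mol = 0.41354 mol, giving 0.41354 Ca and 0.41354 O.
49.95 wt% SiO2 ÷ 60.083 g/mol = 0.83135 mol, giving 0.83135 Si and 1.66270 O.
Oxygen sums to 2.49258; scaling by 6/2.49258 = 2.40714 puts the formula on 6 O.
Si: 0.83135 × 2.40714 = 2.001 atoms per formula unit.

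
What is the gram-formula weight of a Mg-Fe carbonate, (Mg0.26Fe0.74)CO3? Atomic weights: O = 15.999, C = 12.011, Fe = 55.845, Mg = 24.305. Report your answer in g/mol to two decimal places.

Mg: 0.26 × 24.305 = 6.3193
Fe: 0.74 × 55.845 = 41.3253
C: 1 × 12.011 = 12.0110
O: 3 × 15.999 = 47.9970
Summing the contributions gives the formula mass.

107.65 g/mol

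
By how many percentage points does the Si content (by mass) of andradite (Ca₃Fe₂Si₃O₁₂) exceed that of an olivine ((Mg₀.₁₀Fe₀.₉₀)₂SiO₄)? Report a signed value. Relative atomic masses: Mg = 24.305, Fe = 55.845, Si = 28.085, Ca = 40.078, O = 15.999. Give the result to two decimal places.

Si in Ca₃Fe₂Si₃O₁₂: molar mass 508.167 g/mol; 3×28.085 = 84.255 g → 16.58 wt%.
Si in (Mg₀.₁₀Fe₀.₉₀)₂SiO₄: molar mass 197.463 g/mol; 1×28.085 = 28.085 g → 14.22 wt%.
Difference = 16.58 − 14.22 = 2.36 percentage points.

2.36 percentage points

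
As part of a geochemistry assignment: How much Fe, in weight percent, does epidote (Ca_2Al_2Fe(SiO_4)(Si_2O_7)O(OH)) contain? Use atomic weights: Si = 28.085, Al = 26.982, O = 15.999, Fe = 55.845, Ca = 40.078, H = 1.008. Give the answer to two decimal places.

Formula mass = 2*40.078 + 2*26.982 + 1*55.845 + 3*28.085 + 13*15.999 + 1*1.008 = 483.215 g/mol, of which 55.845 g is Fe.
So Fe makes up 55.845/483.215 = 0.1156 of the mass, i.e. 11.56%.

11.56 weight percent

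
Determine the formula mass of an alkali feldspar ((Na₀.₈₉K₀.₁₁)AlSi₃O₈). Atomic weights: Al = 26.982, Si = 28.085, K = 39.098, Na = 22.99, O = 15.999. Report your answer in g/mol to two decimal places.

M = 0.89(22.99) + 0.11(39.098) + 1(26.982) + 3(28.085) + 8(15.999)

263.99 g/mol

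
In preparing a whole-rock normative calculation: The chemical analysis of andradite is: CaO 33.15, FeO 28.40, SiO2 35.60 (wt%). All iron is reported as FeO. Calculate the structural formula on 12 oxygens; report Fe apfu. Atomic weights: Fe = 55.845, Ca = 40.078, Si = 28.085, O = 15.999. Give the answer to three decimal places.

CaO (M=56.077): mol = 0.59115; Ca = 0.59115, O = 0.59115.
FeO (M=71.844): mol = 0.39530; Fe = 0.39530, O = 0.39530.
SiO2 (M=60.083): mol = 0.59251; Si = 0.59251, O = 1.18502.
ΣO = 2.17147; factor = 12/ΣO = 5.52621.
Fe apfu = 0.39530 × 5.52621 = 2.185.

2.185 Fe apfu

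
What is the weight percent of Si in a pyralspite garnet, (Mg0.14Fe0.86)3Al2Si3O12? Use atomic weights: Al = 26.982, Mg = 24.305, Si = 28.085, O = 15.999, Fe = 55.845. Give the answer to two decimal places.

Formula mass = 0.42*24.305 + 2.58*55.845 + 2*26.982 + 3*28.085 + 12*15.999 = 484.495 g/mol, of which 84.255 g is Si.
So Si makes up 84.255/484.495 = 0.1739 of the mass, i.e. 17.39%.

17.39 weight percent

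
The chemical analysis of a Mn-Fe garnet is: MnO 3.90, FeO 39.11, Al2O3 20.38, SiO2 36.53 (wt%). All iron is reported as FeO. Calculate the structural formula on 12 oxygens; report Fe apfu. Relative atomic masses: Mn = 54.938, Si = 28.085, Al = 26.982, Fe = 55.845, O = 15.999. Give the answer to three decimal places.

2.705 Fe apfu

3.90 wt% MnO ÷ 70.937 g/mol = 0.05498 mol, giving 0.05498 Mn and 0.05498 O.
39.11 wt% FeO ÷ 71.844 g/mol = 0.54437 mol, giving 0.54437 Fe and 0.54437 O.
20.38 wt% Al2O3 ÷ 101.961 g/mol = 0.19988 mol, giving 0.39976 Al and 0.59964 O.
36.53 wt% SiO2 ÷ 60.083 g/mol = 0.60799 mol, giving 0.60799 Si and 1.21598 O.
Oxygen sums to 2.41497; scaling by 12/2.41497 = 4.96901 puts the formula on 12 O.
Fe: 0.54437 × 4.96901 = 2.705 atoms per formula unit.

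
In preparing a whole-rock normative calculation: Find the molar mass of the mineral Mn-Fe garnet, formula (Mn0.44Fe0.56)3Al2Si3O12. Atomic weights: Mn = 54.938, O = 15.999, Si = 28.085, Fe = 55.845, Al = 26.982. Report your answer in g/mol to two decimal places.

Mn: 1.32 × 54.938 = 72.5182
Fe: 1.68 × 55.845 = 93.8196
Al: 2 × 26.982 = 53.9640
Si: 3 × 28.085 = 84.2550
O: 12 × 15.999 = 191.9880
Summing the contributions gives the formula mass.

496.54 g/mol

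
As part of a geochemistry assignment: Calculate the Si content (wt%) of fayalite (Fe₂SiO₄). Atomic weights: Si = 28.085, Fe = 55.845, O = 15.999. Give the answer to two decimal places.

13.78 wt%

M(Fe₂SiO₄) = 203.771 g/mol.
Si contributes 1 × 28.085 = 28.085 g per mole.
28.085/203.771 = 0.1378 → 13.78%.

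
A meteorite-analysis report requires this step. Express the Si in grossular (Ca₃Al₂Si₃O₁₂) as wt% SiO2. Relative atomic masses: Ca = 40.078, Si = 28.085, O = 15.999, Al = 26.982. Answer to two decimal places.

Formula mass = 450.441 g/mol.
3 Si → 3.0000 mol SiO2 per formula unit; M(SiO2) = 60.083, so SiO2 mass = 180.249 g.
180.249/450.441 × 100 = 40.02 wt%.

40.02 wt%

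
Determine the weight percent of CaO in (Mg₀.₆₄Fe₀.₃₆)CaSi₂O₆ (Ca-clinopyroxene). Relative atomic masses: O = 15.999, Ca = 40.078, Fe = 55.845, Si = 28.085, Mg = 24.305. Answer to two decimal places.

M((Mg₀.₆₄Fe₀.₃₆)CaSi₂O₆) = 227.901 g/mol; M(CaO) = 56.077 g/mol.
Moles CaO per formula unit = 1 Ca ÷ 1 = 1.0000.
CaO fraction = (1.0000 × 56.077) / 227.901 = 56.077/227.901 = 0.2461.

24.61 wt%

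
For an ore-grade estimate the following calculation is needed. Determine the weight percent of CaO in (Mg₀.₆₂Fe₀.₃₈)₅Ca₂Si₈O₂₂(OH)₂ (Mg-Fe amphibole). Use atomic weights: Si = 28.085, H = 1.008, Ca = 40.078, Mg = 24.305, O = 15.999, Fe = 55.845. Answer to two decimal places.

12.86 wt%

Formula mass = 872.279 g/mol.
2 Ca → 2.0000 mol CaO per formula unit; M(CaO) = 56.077, so CaO mass = 112.154 g.
112.154/872.279 × 100 = 12.86 wt%.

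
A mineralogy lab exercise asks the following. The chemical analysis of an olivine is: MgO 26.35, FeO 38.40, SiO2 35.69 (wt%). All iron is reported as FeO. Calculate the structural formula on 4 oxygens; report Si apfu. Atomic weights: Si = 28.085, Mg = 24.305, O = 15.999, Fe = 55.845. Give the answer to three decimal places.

1.000 Si apfu

26.35 wt% MgO ÷ 40.304 g/mol = 0.65378 mol, giving 0.65378 Mg and 0.65378 O.
38.40 wt% FeO ÷ 71.844 g/mol = 0.53449 mol, giving 0.53449 Fe and 0.53449 O.
35.69 wt% SiO2 ÷ 60.083 g/mol = 0.59401 mol, giving 0.59401 Si and 1.18802 O.
Oxygen sums to 2.37629; scaling by 4/2.37629 = 1.68330 puts the formula on 4 O.
Si: 0.59401 × 1.68330 = 1.000 atoms per formula unit.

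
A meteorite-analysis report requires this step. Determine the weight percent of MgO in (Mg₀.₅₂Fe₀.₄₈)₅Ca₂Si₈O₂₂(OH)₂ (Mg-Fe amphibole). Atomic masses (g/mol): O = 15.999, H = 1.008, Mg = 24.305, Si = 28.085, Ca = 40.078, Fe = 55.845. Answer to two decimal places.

Molar mass of (Mg₀.₅₂Fe₀.₄₈)₅Ca₂Si₈O₂₂(OH)₂ = 2.60×24.305 + 2.40×55.845 + 2×40.078 + 8×28.085 + 24×15.999 + 2×1.008 = 888.049 g/mol.
Each formula unit contains 2.60 Mg, equivalent to 2.60/1 = 2.6000 mol MgO.
M(MgO) = 1×24.305 + 1×15.999 = 40.304 g/mol.
Mass of MgO per formula unit = 2.6000 × 40.304 = 104.790 g.
MgO wt% = 104.790 / 888.049 × 100 = 11.80%.

11.80 wt%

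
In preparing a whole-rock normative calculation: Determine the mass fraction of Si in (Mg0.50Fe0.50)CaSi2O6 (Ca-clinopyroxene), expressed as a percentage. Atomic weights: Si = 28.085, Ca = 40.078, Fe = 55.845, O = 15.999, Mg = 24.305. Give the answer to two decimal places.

24.18 weight percent

M((Mg0.50Fe0.50)CaSi2O6) = 232.317 g/mol.
Si contributes 2 × 28.085 = 56.170 g per mole.
56.170/232.317 = 0.2418 → 24.18%.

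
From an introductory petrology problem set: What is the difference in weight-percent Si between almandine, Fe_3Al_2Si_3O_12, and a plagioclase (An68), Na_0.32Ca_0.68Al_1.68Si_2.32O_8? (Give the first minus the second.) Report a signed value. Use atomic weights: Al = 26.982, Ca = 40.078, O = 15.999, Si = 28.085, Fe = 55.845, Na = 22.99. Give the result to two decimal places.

M(Fe_3Al_2Si_3O_12) = 497.742 g/mol, so wt% Si = 84.255/497.742 × 100 = 16.93%.
M(Na_0.32Ca_0.68Al_1.68Si_2.32O_8) = 273.089 g/mol, so wt% Si = 65.157/273.089 × 100 = 23.86%.
16.93 − 23.86 = -6.93 pp.

-6.93 percentage points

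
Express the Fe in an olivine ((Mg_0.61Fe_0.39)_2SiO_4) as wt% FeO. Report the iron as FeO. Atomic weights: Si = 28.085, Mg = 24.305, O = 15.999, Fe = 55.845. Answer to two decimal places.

Molar mass of (Mg_0.61Fe_0.39)_2SiO_4 = 1.22·24.305 + 0.78·55.845 + 1·28.085 + 4·15.999 = 165.292 g/mol.
Each formula unit contains 0.78 Fe, equivalent to 0.78/1 = 0.7800 mol FeO.
M(FeO) = 1×55.845 + 1×15.999 = 71.844 g/mol.
Mass of FeO per formula unit = 0.7800 × 71.844 = 56.038 g.
FeO wt% = 56.038 / 165.292 × 100 = 33.90%.

33.90 wt%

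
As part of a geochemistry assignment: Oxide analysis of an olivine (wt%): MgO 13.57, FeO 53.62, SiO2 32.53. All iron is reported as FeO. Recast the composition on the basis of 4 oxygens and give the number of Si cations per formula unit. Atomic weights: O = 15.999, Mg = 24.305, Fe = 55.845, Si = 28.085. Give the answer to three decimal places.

1.000 Si apfu

MgO: 13.57/40.304 = 0.33669 mol → 0.33669 mol Mg, 0.33669 mol O.
FeO: 53.62/71.844 = 0.74634 mol → 0.74634 mol Fe, 0.74634 mol O.
SiO2: 32.53/60.083 = 0.54142 mol → 0.54142 mol Si, 1.08284 mol O.
Total oxygen = 2.16587 mol. Normalization factor = 4/2.16587 = 1.84683.
Si per 4 O = 0.54142 × 1.84683 = 1.000.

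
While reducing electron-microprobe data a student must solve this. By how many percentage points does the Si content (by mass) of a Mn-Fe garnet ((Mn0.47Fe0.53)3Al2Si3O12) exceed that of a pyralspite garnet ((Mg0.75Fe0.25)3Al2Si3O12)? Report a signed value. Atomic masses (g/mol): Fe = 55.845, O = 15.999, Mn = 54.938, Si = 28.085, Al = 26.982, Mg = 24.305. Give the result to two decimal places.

-2.77 percentage points

Si in (Mn0.47Fe0.53)3Al2Si3O12: molar mass 496.463 g/mol; 3×28.085 = 84.255 g → 16.97 wt%.
Si in (Mg0.75Fe0.25)3Al2Si3O12: molar mass 426.777 g/mol; 3×28.085 = 84.255 g → 19.74 wt%.
Difference = 16.97 − 19.74 = -2.77 percentage points.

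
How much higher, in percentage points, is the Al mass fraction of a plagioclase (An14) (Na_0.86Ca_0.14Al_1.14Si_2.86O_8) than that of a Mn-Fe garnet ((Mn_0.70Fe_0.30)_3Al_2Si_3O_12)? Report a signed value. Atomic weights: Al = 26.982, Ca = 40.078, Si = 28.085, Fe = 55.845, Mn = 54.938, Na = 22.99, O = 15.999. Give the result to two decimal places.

0.75 percentage points

First mineral: 30.759 g Al in 264.457 g formula = 11.63 wt% Al.
Second mineral: 53.964 g Al in 495.837 g formula = 10.88 wt% Al.
11.63% − 10.88% gives a difference of 0.75 percentage points.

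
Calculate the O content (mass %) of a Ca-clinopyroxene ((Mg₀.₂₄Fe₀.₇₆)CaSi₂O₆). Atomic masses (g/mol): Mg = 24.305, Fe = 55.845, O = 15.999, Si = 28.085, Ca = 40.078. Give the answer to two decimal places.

39.91 mass %

M((Mg₀.₂₄Fe₀.₇₆)CaSi₂O₆) = 240.517 g/mol.
O contributes 6 × 15.999 = 95.994 g per mole.
95.994/240.517 = 0.3991 → 39.91%.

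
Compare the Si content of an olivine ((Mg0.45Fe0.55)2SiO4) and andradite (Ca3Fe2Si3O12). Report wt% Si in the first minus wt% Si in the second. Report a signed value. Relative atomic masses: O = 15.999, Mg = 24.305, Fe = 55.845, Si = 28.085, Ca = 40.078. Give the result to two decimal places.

-0.57 percentage points

M((Mg0.45Fe0.55)2SiO4) = 175.385 g/mol, so wt% Si = 28.085/175.385 × 100 = 16.01%.
M(Ca3Fe2Si3O12) = 508.167 g/mol, so wt% Si = 84.255/508.167 × 100 = 16.58%.
16.01 − 16.58 = -0.57 pp.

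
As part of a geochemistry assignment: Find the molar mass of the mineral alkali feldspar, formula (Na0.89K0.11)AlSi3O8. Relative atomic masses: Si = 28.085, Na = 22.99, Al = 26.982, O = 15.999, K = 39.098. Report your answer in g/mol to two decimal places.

263.99 g/mol

The formula mass is the sum 0.89·22.99 + 0.11·39.098 + 1·26.982 + 3·28.085 + 8·15.999.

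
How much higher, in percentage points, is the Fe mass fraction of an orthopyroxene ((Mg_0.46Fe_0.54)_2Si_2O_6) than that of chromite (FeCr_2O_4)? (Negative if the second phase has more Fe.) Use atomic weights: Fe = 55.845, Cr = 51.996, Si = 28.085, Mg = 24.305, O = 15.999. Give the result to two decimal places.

M((Mg_0.46Fe_0.54)_2Si_2O_6) = 234.837 g/mol, so wt% Fe = 60.313/234.837 × 100 = 25.68%.
M(FeCr_2O_4) = 223.833 g/mol, so wt% Fe = 55.845/223.833 × 100 = 24.95%.
25.68 − 24.95 = 0.73 pp.

0.73 percentage points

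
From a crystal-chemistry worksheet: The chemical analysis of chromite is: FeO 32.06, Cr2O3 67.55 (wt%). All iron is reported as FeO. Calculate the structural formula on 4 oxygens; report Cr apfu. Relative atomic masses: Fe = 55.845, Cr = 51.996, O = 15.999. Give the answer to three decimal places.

1.998 Cr apfu

32.06 wt% FeO ÷ 71.844 g/mol = 0.44624 mol, giving 0.44624 Fe and 0.44624 O.
67.55 wt% Cr2O3 ÷ 151.989 g/mol = 0.44444 mol, giving 0.88888 Cr and 1.33332 O.
Oxygen sums to 1.77956; scaling by 4/1.77956 = 2.24775 puts the formula on 4 O.
Cr: 0.88888 × 2.24775 = 1.998 atoms per formula unit.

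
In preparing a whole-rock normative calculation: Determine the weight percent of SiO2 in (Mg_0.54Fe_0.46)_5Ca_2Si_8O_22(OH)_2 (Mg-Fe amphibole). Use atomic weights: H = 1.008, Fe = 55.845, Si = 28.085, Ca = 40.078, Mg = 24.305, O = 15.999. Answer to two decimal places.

Molar mass of (Mg_0.54Fe_0.46)_5Ca_2Si_8O_22(OH)_2 = 2.70·24.305 + 2.30·55.845 + 2·40.078 + 8·28.085 + 24·15.999 + 2·1.008 = 884.895 g/mol.
Each formula unit contains 8 Si, equivalent to 8/1 = 8.0000 mol SiO2.
M(SiO2) = 1×28.085 + 2×15.999 = 60.083 g/mol.
Mass of SiO2 per formula unit = 8.0000 × 60.083 = 480.664 g.
SiO2 wt% = 480.664 / 884.895 × 100 = 54.32%.

54.32 wt%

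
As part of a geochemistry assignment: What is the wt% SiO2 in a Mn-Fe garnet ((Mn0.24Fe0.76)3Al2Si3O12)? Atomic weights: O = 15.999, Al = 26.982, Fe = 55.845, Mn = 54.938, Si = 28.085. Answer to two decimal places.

36.26 wt%

M((Mn0.24Fe0.76)3Al2Si3O12) = 497.089 g/mol; M(SiO2) = 60.083 g/mol.
Moles SiO2 per formula unit = 3 Si ÷ 1 = 3.0000.
SiO2 fraction = (3.0000 × 60.083) / 497.089 = 180.249/497.089 = 0.3626.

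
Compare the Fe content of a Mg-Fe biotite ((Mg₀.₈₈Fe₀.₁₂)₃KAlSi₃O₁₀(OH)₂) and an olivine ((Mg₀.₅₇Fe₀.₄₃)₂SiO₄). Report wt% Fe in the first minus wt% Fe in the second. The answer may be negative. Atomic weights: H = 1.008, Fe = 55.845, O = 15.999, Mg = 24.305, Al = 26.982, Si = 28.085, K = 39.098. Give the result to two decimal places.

First mineral: 20.104 g Fe in 428.608 g formula = 4.69 wt% Fe.
Second mineral: 48.027 g Fe in 167.815 g formula = 28.62 wt% Fe.
4.69% − 28.62% gives a difference of -23.93 percentage points.

-23.93 percentage points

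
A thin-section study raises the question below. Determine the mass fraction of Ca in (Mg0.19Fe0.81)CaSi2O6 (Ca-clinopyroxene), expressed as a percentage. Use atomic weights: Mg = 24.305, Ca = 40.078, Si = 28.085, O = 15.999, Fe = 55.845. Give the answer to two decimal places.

M((Mg0.19Fe0.81)CaSi2O6) = 242.094 g/mol.
Ca contributes 1 × 40.078 = 40.078 g per mole.
40.078/242.094 = 0.1655 → 16.55%.

16.55 weight percent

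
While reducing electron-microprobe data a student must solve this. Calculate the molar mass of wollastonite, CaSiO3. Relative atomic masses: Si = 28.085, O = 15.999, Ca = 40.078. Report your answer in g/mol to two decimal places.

116.16 g/mol

Ca: 1 × 40.078 = 40.0780
Si: 1 × 28.085 = 28.0850
O: 3 × 15.999 = 47.9970
Summing the contributions gives the formula mass.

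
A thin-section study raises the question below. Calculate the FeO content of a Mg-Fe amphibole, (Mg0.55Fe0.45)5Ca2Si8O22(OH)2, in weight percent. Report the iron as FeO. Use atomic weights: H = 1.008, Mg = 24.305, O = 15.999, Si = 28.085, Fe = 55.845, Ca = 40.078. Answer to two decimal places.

18.30 wt%

Molar mass of (Mg0.55Fe0.45)5Ca2Si8O22(OH)2 = 2.75×24.305 + 2.25×55.845 + 2×40.078 + 8×28.085 + 24×15.999 + 2×1.008 = 883.318 g/mol.
Each formula unit contains 2.25 Fe, equivalent to 2.25/1 = 2.2500 mol FeO.
M(FeO) = 1×55.845 + 1×15.999 = 71.844 g/mol.
Mass of FeO per formula unit = 2.2500 × 71.844 = 161.649 g.
FeO wt% = 161.649 / 883.318 × 100 = 18.30%.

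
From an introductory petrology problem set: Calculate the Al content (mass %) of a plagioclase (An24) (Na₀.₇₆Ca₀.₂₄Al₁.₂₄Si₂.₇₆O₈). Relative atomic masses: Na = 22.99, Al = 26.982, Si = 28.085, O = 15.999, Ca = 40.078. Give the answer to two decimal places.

12.58 mass %

M(Na₀.₇₆Ca₀.₂₄Al₁.₂₄Si₂.₇₆O₈) = 266.055 g/mol.
Al contributes 1.24 × 26.982 = 33.458 g per mole.
33.458/266.055 = 0.1258 → 12.58%.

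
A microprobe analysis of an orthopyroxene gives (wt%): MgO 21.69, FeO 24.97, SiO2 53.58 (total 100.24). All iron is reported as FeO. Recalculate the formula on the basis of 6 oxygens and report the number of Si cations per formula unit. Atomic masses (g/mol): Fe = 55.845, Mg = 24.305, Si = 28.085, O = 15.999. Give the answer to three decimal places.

2.005 Si apfu

21.69 wt% MgO ÷ 40.304 g/mol = 0.53816 mol, giving 0.53816 Mg and 0.53816 O.
24.97 wt% FeO ÷ 71.844 g/mol = 0.34756 mol, giving 0.34756 Fe and 0.34756 O.
53.58 wt% SiO2 ÷ 60.083 g/mol = 0.89177 mol, giving 0.89177 Si and 1.78354 O.
Oxygen sums to 2.66926; scaling by 6/2.66926 = 2.24781 puts the formula on 6 O.
Si: 0.89177 × 2.24781 = 2.005 atoms per formula unit.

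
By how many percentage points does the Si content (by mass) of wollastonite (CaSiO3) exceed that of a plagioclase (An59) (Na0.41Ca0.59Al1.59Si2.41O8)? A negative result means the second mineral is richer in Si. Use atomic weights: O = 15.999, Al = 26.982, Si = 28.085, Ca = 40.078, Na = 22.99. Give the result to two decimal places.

-0.74 percentage points

Si in CaSiO3: molar mass 116.160 g/mol; 1×28.085 = 28.085 g → 24.18 wt%.
Si in Na0.41Ca0.59Al1.59Si2.41O8: molar mass 271.650 g/mol; 2.41×28.085 = 67.685 g → 24.92 wt%.
Difference = 24.18 − 24.92 = -0.74 percentage points.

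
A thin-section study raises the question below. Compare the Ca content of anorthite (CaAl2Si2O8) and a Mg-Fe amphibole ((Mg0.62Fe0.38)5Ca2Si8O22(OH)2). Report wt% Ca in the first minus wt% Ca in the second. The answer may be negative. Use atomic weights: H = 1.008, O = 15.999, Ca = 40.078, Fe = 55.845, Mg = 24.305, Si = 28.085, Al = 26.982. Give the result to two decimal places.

M(CaAl2Si2O8) = 278.204 g/mol, so wt% Ca = 40.078/278.204 × 100 = 14.41%.
M((Mg0.62Fe0.38)5Ca2Si8O22(OH)2) = 872.279 g/mol, so wt% Ca = 80.156/872.279 × 100 = 9.19%.
14.41 − 9.19 = 5.22 pp.

5.22 percentage points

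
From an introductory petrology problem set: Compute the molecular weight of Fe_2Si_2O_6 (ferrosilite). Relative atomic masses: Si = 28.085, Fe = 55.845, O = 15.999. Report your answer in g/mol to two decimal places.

263.85 g/mol

M = 2*55.845 + 2*28.085 + 6*15.999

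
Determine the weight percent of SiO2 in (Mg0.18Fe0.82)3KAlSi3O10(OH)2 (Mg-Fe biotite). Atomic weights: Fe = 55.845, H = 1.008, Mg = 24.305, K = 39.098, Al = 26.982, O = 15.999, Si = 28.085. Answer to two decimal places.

36.43 wt%

Formula mass = 494.842 g/mol.
3 Si → 3.0000 mol SiO2 per formula unit; M(SiO2) = 60.083, so SiO2 mass = 180.249 g.
180.249/494.842 × 100 = 36.43 wt%.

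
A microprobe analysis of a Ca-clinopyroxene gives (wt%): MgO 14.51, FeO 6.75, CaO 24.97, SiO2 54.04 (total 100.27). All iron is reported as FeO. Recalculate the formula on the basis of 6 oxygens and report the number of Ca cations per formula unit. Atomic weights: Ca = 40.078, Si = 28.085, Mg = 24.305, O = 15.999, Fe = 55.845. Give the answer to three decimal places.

MgO: 14.51/40.304 = 0.36001 mol → 0.36001 mol Mg, 0.36001 mol O.
FeO: 6.75/71.844 = 0.09395 mol → 0.09395 mol Fe, 0.09395 mol O.
CaO: 24.97/56.077 = 0.44528 mol → 0.44528 mol Ca, 0.44528 mol O.
SiO2: 54.04/60.083 = 0.89942 mol → 0.89942 mol Si, 1.79884 mol O.
Total oxygen = 2.69808 mol. Normalization factor = 6/2.69808 = 2.22380.
Ca per 6 O = 0.44528 × 2.22380 = 0.990.

0.990 Ca apfu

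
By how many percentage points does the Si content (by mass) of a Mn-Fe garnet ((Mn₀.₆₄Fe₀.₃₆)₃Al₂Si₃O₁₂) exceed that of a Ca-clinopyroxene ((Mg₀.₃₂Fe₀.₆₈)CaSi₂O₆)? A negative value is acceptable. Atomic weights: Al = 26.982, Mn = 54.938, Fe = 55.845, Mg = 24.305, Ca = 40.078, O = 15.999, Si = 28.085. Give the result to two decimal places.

-6.61 percentage points

First mineral: 84.255 g Si in 496.001 g formula = 16.99 wt% Si.
Second mineral: 56.170 g Si in 237.994 g formula = 23.60 wt% Si.
16.99% − 23.60% gives a difference of -6.61 percentage points.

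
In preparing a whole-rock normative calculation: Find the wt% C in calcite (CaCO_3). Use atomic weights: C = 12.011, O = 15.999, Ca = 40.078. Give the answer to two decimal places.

12.00 mass %

Formula mass = 1*40.078 + 1*12.011 + 3*15.999 = 100.086 g/mol, of which 12.011 g is C.
So C makes up 12.011/100.086 = 0.1200 of the mass, i.e. 12.00%.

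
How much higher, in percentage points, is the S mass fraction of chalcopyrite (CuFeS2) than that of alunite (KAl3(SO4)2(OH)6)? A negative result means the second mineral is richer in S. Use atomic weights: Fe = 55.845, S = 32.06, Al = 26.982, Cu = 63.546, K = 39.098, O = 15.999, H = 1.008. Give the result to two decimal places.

19.46 percentage points

M(CuFeS2) = 183.511 g/mol, so wt% S = 64.120/183.511 × 100 = 34.94%.
M(KAl3(SO4)2(OH)6) = 414.198 g/mol, so wt% S = 64.120/414.198 × 100 = 15.48%.
34.94 − 15.48 = 19.46 pp.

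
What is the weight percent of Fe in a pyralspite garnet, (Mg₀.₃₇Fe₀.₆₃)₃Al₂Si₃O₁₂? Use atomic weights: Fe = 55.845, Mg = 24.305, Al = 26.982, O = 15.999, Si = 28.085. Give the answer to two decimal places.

Molar mass of (Mg₀.₃₇Fe₀.₆₃)₃Al₂Si₃O₁₂: 1.11·24.305 + 1.89·55.845 + 2·26.982 + 3·28.085 + 12·15.999 = 462.733 g/mol.
Mass of Fe per formula unit: 1.89 × 55.845 = 105.547 g.
Weight fraction Fe = 105.547 / 462.733 = 0.2281.

22.81 wt%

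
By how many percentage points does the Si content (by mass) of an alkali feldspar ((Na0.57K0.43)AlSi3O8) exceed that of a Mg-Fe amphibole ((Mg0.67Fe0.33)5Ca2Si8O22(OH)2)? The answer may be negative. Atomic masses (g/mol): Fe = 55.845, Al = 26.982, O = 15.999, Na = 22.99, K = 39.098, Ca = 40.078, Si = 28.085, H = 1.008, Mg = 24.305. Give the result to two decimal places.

5.31 percentage points

First mineral: 84.255 g Si in 269.145 g formula = 31.30 wt% Si.
Second mineral: 224.680 g Si in 864.394 g formula = 25.99 wt% Si.
31.30% − 25.99% gives a difference of 5.31 percentage points.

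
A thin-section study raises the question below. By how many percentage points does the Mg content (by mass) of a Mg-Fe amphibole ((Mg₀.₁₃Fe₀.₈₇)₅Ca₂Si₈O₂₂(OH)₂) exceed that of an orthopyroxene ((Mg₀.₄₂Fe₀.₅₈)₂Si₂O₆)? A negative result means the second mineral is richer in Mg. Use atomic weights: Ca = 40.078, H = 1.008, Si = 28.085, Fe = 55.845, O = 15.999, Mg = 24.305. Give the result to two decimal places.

First mineral: 15.798 g Mg in 949.552 g formula = 1.66 wt% Mg.
Second mineral: 20.416 g Mg in 237.360 g formula = 8.60 wt% Mg.
1.66% − 8.60% gives a difference of -6.94 percentage points.

-6.94 percentage points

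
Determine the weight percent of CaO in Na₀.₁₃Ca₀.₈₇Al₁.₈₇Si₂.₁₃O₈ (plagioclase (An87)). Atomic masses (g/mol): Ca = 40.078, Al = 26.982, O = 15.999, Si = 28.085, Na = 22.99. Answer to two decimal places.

17.67 wt%

Molar mass of Na₀.₁₃Ca₀.₈₇Al₁.₈₇Si₂.₁₃O₈ = 0.13*22.99 + 0.87*40.078 + 1.87*26.982 + 2.13*28.085 + 8*15.999 = 276.126 g/mol.
Each formula unit contains 0.87 Ca, equivalent to 0.87/1 = 0.8700 mol CaO.
M(CaO) = 1×40.078 + 1×15.999 = 56.077 g/mol.
Mass of CaO per formula unit = 0.8700 × 56.077 = 48.787 g.
CaO wt% = 48.787 / 276.126 × 100 = 17.67%.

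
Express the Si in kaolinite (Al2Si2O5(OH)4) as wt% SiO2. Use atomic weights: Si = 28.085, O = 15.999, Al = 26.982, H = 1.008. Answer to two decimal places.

46.55 wt%

Formula mass = 258.157 g/mol.
2 Si → 2.0000 mol SiO2 per formula unit; M(SiO2) = 60.083, so SiO2 mass = 120.166 g.
120.166/258.157 × 100 = 46.55 wt%.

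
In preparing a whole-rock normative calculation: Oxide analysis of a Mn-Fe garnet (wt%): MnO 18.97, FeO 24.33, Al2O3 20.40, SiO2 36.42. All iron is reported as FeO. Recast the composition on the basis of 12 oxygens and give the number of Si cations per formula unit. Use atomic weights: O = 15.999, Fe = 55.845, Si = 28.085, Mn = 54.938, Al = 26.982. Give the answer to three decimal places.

18.97 wt% MnO ÷ 70.937 g/mol = 0.26742 mol, giving 0.26742 Mn and 0.26742 O.
24.33 wt% FeO ÷ 71.844 g/mol = 0.33865 mol, giving 0.33865 Fe and 0.33865 O.
20.40 wt% Al2O3 ÷ 101.961 g/mol = 0.20008 mol, giving 0.40016 Al and 0.60024 O.
36.42 wt% SiO2 ÷ 60.083 g/mol = 0.60616 mol, giving 0.60616 Si and 1.21232 O.
Oxygen sums to 2.41863; scaling by 12/2.41863 = 4.96149 puts the formula on 12 O.
Si: 0.60616 × 4.96149 = 3.007 atoms per formula unit.

3.007 Si apfu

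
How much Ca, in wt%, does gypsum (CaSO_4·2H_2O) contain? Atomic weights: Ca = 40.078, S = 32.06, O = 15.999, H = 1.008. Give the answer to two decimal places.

23.28 wt%

M(CaSO_4·2H_2O) = 172.164 g/mol.
Ca contributes 1 × 40.078 = 40.078 g per mole.
40.078/172.164 = 0.2328 → 23.28%.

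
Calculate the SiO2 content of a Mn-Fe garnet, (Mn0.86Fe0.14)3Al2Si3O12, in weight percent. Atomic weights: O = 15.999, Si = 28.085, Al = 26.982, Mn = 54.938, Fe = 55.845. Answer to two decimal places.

36.38 wt%

Formula mass = 495.402 g/mol.
3 Si → 3.0000 mol SiO2 per formula unit; M(SiO2) = 60.083, so SiO2 mass = 180.249 g.
180.249/495.402 × 100 = 36.38 wt%.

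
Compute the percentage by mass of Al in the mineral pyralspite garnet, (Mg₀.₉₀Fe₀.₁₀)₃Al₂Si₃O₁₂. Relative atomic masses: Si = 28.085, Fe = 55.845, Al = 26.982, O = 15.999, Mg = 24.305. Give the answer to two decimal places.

13.08 wt%

Molar mass of (Mg₀.₉₀Fe₀.₁₀)₃Al₂Si₃O₁₂: 2.70×24.305 + 0.30×55.845 + 2×26.982 + 3×28.085 + 12×15.999 = 412.584 g/mol.
Mass of Al per formula unit: 2 × 26.982 = 53.964 g.
Weight fraction Al = 53.964 / 412.584 = 0.1308.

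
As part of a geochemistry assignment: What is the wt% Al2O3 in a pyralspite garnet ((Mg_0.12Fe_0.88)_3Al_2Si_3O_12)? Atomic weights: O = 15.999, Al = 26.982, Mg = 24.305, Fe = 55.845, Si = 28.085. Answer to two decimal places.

Formula mass = 486.388 g/mol.
2 Al → 1.0000 mol Al2O3 per formula unit; M(Al2O3) = 101.961, so Al2O3 mass = 101.961 g.
101.961/486.388 × 100 = 20.96 wt%.

20.96 wt%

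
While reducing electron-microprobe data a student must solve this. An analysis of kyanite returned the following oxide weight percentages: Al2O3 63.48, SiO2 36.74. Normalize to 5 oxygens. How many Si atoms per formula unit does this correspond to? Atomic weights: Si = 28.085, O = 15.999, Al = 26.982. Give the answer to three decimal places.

0.989 Si apfu

Al2O3 (M=101.961): mol = 0.62259; Al = 1.24518, O = 1.86777.
SiO2 (M=60.083): mol = 0.61149; Si = 0.61149, O = 1.22298.
ΣO = 3.09075; factor = 5/ΣO = 1.61773.
Si apfu = 0.61149 × 1.61773 = 0.989.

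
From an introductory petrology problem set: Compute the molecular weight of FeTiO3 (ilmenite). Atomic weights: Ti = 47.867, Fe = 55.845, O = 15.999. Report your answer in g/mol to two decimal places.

151.71 g/mol

Fe: 1 × 55.845 = 55.8450
Ti: 1 × 47.867 = 47.8670
O: 3 × 15.999 = 47.9970
Summing the contributions gives the formula mass.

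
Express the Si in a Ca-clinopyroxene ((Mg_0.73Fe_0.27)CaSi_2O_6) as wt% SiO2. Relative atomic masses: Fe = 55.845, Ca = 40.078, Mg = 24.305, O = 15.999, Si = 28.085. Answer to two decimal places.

M((Mg_0.73Fe_0.27)CaSi_2O_6) = 225.063 g/mol; M(SiO2) = 60.083 g/mol.
Moles SiO2 per formula unit = 2 Si ÷ 1 = 2.0000.
SiO2 fraction = (2.0000 × 60.083) / 225.063 = 120.166/225.063 = 0.5339.

53.39 wt%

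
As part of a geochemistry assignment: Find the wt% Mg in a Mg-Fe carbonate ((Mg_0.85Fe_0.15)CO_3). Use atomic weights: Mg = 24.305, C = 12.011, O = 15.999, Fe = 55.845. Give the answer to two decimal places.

Formula mass = 0.85·24.305 + 0.15·55.845 + 1·12.011 + 3·15.999 = 89.044 g/mol, of which 20.659 g is Mg.
So Mg makes up 20.659/89.044 = 0.2320 of the mass, i.e. 23.20%.

23.20 weight percent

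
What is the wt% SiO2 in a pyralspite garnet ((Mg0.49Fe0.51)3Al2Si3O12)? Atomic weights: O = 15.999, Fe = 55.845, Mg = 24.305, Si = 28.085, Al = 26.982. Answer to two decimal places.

M((Mg0.49Fe0.51)3Al2Si3O12) = 451.378 g/mol; M(SiO2) = 60.083 g/mol.
Moles SiO2 per formula unit = 3 Si ÷ 1 = 3.0000.
SiO2 fraction = (3.0000 × 60.083) / 451.378 = 180.249/451.378 = 0.3993.

39.93 wt%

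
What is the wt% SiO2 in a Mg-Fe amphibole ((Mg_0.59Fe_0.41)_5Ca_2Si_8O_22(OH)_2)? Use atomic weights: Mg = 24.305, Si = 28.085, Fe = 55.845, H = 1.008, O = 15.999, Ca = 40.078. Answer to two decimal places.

M((Mg_0.59Fe_0.41)_5Ca_2Si_8O_22(OH)_2) = 877.010 g/mol; M(SiO2) = 60.083 g/mol.
Moles SiO2 per formula unit = 8 Si ÷ 1 = 8.0000.
SiO2 fraction = (8.0000 × 60.083) / 877.010 = 480.664/877.010 = 0.5481.

54.81 wt%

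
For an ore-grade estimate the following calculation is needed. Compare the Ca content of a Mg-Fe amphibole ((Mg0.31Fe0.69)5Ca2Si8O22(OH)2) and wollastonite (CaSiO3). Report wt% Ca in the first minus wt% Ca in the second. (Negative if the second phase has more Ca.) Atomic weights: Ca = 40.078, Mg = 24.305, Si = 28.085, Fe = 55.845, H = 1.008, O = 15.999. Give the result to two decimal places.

-25.80 percentage points

M((Mg0.31Fe0.69)5Ca2Si8O22(OH)2) = 921.166 g/mol, so wt% Ca = 80.156/921.166 × 100 = 8.70%.
M(CaSiO3) = 116.160 g/mol, so wt% Ca = 40.078/116.160 × 100 = 34.50%.
8.70 − 34.50 = -25.80 pp.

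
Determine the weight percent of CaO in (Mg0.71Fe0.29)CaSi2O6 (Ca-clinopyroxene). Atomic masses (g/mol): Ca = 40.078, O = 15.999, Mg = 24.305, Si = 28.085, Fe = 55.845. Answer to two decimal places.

M((Mg0.71Fe0.29)CaSi2O6) = 225.694 g/mol; M(CaO) = 56.077 g/mol.
Moles CaO per formula unit = 1 Ca ÷ 1 = 1.0000.
CaO fraction = (1.0000 × 56.077) / 225.694 = 56.077/225.694 = 0.2485.

24.85 wt%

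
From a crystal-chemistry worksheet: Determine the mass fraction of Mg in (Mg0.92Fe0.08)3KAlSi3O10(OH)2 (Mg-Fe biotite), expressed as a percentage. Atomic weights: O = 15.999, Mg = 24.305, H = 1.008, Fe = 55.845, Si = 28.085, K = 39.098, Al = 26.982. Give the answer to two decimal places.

15.79 weight percent

Formula mass = 2.76×24.305 + 0.24×55.845 + 1×39.098 + 1×26.982 + 3×28.085 + 12×15.999 + 2×1.008 = 424.824 g/mol, of which 67.082 g is Mg.
So Mg makes up 67.082/424.824 = 0.1579 of the mass, i.e. 15.79%.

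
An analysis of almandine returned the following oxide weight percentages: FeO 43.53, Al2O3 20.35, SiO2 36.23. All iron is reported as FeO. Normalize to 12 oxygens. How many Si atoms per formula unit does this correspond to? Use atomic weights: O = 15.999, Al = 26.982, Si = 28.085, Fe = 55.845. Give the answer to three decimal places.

3.002 Si apfu

FeO: 43.53/71.844 = 0.60590 mol → 0.60590 mol Fe, 0.60590 mol O.
Al2O3: 20.35/101.961 = 0.19959 mol → 0.39918 mol Al, 0.59877 mol O.
SiO2: 36.23/60.083 = 0.60300 mol → 0.60300 mol Si, 1.20600 mol O.
Total oxygen = 2.41067 mol. Normalization factor = 12/2.41067 = 4.97787.
Si per 12 O = 0.60300 × 4.97787 = 3.002.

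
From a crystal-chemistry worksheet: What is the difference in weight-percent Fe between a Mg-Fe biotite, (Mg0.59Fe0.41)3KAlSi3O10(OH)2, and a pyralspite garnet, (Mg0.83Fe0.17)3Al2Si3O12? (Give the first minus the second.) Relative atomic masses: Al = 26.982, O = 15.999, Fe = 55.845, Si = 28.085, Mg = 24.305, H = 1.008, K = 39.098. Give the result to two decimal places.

First mineral: 68.689 g Fe in 456.048 g formula = 15.06 wt% Fe.
Second mineral: 28.481 g Fe in 419.207 g formula = 6.79 wt% Fe.
15.06% − 6.79% gives a difference of 8.27 percentage points.

8.27 percentage points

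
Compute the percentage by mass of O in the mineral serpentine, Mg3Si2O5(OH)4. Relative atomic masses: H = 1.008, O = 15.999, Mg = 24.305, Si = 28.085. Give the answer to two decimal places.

Molar mass of Mg3Si2O5(OH)4: 3·24.305 + 2·28.085 + 9·15.999 + 4·1.008 = 277.108 g/mol.
Mass of O per formula unit: 9 × 15.999 = 143.991 g.
Weight fraction O = 143.991 / 277.108 = 0.5196.

51.96 mass %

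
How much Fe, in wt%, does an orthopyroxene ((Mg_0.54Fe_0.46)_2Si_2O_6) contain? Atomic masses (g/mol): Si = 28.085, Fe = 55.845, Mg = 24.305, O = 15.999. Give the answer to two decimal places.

22.36 wt%

Formula mass = 1.08*24.305 + 0.92*55.845 + 2*28.085 + 6*15.999 = 229.791 g/mol, of which 51.377 g is Fe.
So Fe makes up 51.377/229.791 = 0.2236 of the mass, i.e. 22.36%.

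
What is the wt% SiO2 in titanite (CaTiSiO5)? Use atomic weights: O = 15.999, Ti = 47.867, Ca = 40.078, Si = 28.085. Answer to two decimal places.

M(CaTiSiO5) = 196.025 g/mol; M(SiO2) = 60.083 g/mol.
Moles SiO2 per formula unit = 1 Si ÷ 1 = 1.0000.
SiO2 fraction = (1.0000 × 60.083) / 196.025 = 60.083/196.025 = 0.3065.

30.65 wt%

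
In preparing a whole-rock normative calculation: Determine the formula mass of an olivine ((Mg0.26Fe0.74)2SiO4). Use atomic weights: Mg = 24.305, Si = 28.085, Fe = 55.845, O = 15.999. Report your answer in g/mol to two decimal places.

The formula mass is the sum 0.52·24.305 + 1.48·55.845 + 1·28.085 + 4·15.999.

187.37 g/mol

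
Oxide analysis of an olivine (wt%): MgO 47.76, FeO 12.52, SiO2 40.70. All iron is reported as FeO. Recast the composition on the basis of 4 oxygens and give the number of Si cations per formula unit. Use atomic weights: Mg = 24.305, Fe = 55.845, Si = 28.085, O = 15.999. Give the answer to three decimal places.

MgO: 47.76/40.304 = 1.18499 mol → 1.18499 mol Mg, 1.18499 mol O.
FeO: 12.52/71.844 = 0.17427 mol → 0.17427 mol Fe, 0.17427 mol O.
SiO2: 40.70/60.083 = 0.67740 mol → 0.67740 mol Si, 1.35480 mol O.
Total oxygen = 2.71406 mol. Normalization factor = 4/2.71406 = 1.47381.
Si per 4 O = 0.67740 × 1.47381 = 0.998.

0.998 Si apfu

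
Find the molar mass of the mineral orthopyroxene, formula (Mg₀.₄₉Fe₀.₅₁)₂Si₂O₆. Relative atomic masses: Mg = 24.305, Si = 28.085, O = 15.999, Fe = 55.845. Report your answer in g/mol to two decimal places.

232.94 g/mol

Mg: 0.98 × 24.305 = 23.8189
Fe: 1.02 × 55.845 = 56.9619
Si: 2 × 28.085 = 56.1700
O: 6 × 15.999 = 95.9940
Summing the contributions gives the formula mass.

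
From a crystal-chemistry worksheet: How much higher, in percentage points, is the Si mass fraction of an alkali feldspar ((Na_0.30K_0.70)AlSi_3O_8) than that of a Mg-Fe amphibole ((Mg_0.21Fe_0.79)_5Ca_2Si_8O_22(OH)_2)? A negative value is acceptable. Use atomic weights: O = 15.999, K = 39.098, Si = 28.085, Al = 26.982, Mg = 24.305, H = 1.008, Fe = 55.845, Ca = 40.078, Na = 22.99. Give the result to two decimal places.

6.83 percentage points

First mineral: 84.255 g Si in 273.495 g formula = 30.81 wt% Si.
Second mineral: 224.680 g Si in 936.936 g formula = 23.98 wt% Si.
30.81% − 23.98% gives a difference of 6.83 percentage points.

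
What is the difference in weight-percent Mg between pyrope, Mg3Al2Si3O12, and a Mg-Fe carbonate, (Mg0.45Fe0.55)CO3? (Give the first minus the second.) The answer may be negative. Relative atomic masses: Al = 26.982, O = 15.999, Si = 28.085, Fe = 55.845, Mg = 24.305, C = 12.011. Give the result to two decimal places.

7.33 percentage points

M(Mg3Al2Si3O12) = 403.122 g/mol, so wt% Mg = 72.915/403.122 × 100 = 18.09%.
M((Mg0.45Fe0.55)CO3) = 101.660 g/mol, so wt% Mg = 10.937/101.660 × 100 = 10.76%.
18.09 − 10.76 = 7.33 pp.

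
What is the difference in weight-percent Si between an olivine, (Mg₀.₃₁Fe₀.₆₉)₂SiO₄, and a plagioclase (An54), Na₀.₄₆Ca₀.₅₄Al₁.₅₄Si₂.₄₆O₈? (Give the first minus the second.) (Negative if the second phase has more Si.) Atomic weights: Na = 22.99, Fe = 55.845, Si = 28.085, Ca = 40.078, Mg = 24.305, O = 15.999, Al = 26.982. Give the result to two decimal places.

Si in (Mg₀.₃₁Fe₀.₆₉)₂SiO₄: molar mass 184.216 g/mol; 1×28.085 = 28.085 g → 15.25 wt%.
Si in Na₀.₄₆Ca₀.₅₄Al₁.₅₄Si₂.₄₆O₈: molar mass 270.851 g/mol; 2.46×28.085 = 69.089 g → 25.51 wt%.
Difference = 15.25 − 25.51 = -10.26 percentage points.

-10.26 percentage points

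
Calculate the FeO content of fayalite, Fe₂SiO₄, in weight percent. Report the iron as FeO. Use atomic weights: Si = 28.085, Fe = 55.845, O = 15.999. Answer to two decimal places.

70.51 wt%

Molar mass of Fe₂SiO₄ = 2×55.845 + 1×28.085 + 4×15.999 = 203.771 g/mol.
Each formula unit contains 2 Fe, equivalent to 2/1 = 2.0000 mol FeO.
M(FeO) = 1×55.845 + 1×15.999 = 71.844 g/mol.
Mass of FeO per formula unit = 2.0000 × 71.844 = 143.688 g.
FeO wt% = 143.688 / 203.771 × 100 = 70.51%.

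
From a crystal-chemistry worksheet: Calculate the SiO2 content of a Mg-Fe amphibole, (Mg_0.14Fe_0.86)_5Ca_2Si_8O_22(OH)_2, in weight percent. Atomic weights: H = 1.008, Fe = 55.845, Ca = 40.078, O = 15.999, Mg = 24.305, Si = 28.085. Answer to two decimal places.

50.70 wt%

Molar mass of (Mg_0.14Fe_0.86)_5Ca_2Si_8O_22(OH)_2 = 0.70·24.305 + 4.30·55.845 + 2·40.078 + 8·28.085 + 24·15.999 + 2·1.008 = 947.975 g/mol.
Each formula unit contains 8 Si, equivalent to 8/1 = 8.0000 mol SiO2.
M(SiO2) = 1×28.085 + 2×15.999 = 60.083 g/mol.
Mass of SiO2 per formula unit = 8.0000 × 60.083 = 480.664 g.
SiO2 wt% = 480.664 / 947.975 × 100 = 50.70%.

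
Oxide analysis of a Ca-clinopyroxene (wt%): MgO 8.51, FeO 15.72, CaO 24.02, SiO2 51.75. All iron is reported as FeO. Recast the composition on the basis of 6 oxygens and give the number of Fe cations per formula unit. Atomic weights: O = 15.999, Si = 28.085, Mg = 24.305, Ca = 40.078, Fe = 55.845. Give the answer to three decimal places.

MgO: 8.51/40.304 = 0.21115 mol → 0.21115 mol Mg, 0.21115 mol O.
FeO: 15.72/71.844 = 0.21881 mol → 0.21881 mol Fe, 0.21881 mol O.
CaO: 24.02/56.077 = 0.42834 mol → 0.42834 mol Ca, 0.42834 mol O.
SiO2: 51.75/60.083 = 0.86131 mol → 0.86131 mol Si, 1.72262 mol O.
Total oxygen = 2.58092 mol. Normalization factor = 6/2.58092 = 2.32475.
Fe per 6 O = 0.21881 × 2.32475 = 0.509.

0.509 Fe apfu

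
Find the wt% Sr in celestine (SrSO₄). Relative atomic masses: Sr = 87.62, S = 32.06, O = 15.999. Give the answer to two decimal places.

Molar mass of SrSO₄: 1×87.62 + 1×32.06 + 4×15.999 = 183.676 g/mol.
Mass of Sr per formula unit: 1 × 87.62 = 87.620 g.
Weight fraction Sr = 87.620 / 183.676 = 0.4770.

47.70 weight percent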